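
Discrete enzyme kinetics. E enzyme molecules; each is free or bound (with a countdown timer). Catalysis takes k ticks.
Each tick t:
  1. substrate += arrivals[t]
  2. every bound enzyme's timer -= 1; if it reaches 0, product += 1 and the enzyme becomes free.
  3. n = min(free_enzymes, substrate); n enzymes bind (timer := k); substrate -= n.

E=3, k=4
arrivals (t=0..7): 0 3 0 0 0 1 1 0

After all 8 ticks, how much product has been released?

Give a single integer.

t=0: arr=0 -> substrate=0 bound=0 product=0
t=1: arr=3 -> substrate=0 bound=3 product=0
t=2: arr=0 -> substrate=0 bound=3 product=0
t=3: arr=0 -> substrate=0 bound=3 product=0
t=4: arr=0 -> substrate=0 bound=3 product=0
t=5: arr=1 -> substrate=0 bound=1 product=3
t=6: arr=1 -> substrate=0 bound=2 product=3
t=7: arr=0 -> substrate=0 bound=2 product=3

Answer: 3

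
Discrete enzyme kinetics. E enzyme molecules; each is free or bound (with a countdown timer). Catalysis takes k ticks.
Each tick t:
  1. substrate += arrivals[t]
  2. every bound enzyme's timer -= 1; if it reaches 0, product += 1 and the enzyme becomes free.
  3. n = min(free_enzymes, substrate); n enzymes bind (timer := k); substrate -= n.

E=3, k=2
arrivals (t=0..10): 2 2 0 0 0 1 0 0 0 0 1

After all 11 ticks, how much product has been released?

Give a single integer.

Answer: 5

Derivation:
t=0: arr=2 -> substrate=0 bound=2 product=0
t=1: arr=2 -> substrate=1 bound=3 product=0
t=2: arr=0 -> substrate=0 bound=2 product=2
t=3: arr=0 -> substrate=0 bound=1 product=3
t=4: arr=0 -> substrate=0 bound=0 product=4
t=5: arr=1 -> substrate=0 bound=1 product=4
t=6: arr=0 -> substrate=0 bound=1 product=4
t=7: arr=0 -> substrate=0 bound=0 product=5
t=8: arr=0 -> substrate=0 bound=0 product=5
t=9: arr=0 -> substrate=0 bound=0 product=5
t=10: arr=1 -> substrate=0 bound=1 product=5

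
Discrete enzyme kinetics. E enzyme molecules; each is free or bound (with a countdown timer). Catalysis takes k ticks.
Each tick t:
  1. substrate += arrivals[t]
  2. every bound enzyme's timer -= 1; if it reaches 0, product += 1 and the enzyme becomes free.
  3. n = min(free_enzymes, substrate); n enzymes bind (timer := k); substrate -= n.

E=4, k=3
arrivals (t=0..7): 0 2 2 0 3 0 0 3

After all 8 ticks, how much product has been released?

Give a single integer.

Answer: 6

Derivation:
t=0: arr=0 -> substrate=0 bound=0 product=0
t=1: arr=2 -> substrate=0 bound=2 product=0
t=2: arr=2 -> substrate=0 bound=4 product=0
t=3: arr=0 -> substrate=0 bound=4 product=0
t=4: arr=3 -> substrate=1 bound=4 product=2
t=5: arr=0 -> substrate=0 bound=3 product=4
t=6: arr=0 -> substrate=0 bound=3 product=4
t=7: arr=3 -> substrate=0 bound=4 product=6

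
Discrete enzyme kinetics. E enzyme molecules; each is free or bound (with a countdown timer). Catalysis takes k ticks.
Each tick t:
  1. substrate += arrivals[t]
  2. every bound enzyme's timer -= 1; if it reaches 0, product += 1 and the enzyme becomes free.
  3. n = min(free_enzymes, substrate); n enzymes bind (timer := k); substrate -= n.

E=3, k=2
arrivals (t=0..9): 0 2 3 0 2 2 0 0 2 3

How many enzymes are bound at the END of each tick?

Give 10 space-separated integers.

t=0: arr=0 -> substrate=0 bound=0 product=0
t=1: arr=2 -> substrate=0 bound=2 product=0
t=2: arr=3 -> substrate=2 bound=3 product=0
t=3: arr=0 -> substrate=0 bound=3 product=2
t=4: arr=2 -> substrate=1 bound=3 product=3
t=5: arr=2 -> substrate=1 bound=3 product=5
t=6: arr=0 -> substrate=0 bound=3 product=6
t=7: arr=0 -> substrate=0 bound=1 product=8
t=8: arr=2 -> substrate=0 bound=2 product=9
t=9: arr=3 -> substrate=2 bound=3 product=9

Answer: 0 2 3 3 3 3 3 1 2 3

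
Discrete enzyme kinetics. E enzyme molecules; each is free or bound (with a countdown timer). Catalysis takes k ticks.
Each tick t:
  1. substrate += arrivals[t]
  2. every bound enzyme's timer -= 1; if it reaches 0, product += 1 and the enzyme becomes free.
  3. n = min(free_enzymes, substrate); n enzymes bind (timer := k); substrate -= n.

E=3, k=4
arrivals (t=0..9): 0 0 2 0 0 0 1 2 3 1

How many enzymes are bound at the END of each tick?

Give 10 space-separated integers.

Answer: 0 0 2 2 2 2 1 3 3 3

Derivation:
t=0: arr=0 -> substrate=0 bound=0 product=0
t=1: arr=0 -> substrate=0 bound=0 product=0
t=2: arr=2 -> substrate=0 bound=2 product=0
t=3: arr=0 -> substrate=0 bound=2 product=0
t=4: arr=0 -> substrate=0 bound=2 product=0
t=5: arr=0 -> substrate=0 bound=2 product=0
t=6: arr=1 -> substrate=0 bound=1 product=2
t=7: arr=2 -> substrate=0 bound=3 product=2
t=8: arr=3 -> substrate=3 bound=3 product=2
t=9: arr=1 -> substrate=4 bound=3 product=2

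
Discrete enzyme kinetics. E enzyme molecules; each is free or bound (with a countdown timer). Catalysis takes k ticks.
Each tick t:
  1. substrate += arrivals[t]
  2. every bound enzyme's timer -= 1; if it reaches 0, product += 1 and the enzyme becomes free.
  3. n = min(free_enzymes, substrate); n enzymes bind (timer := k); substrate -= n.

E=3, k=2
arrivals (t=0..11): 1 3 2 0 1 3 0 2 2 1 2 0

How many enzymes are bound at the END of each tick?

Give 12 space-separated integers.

t=0: arr=1 -> substrate=0 bound=1 product=0
t=1: arr=3 -> substrate=1 bound=3 product=0
t=2: arr=2 -> substrate=2 bound=3 product=1
t=3: arr=0 -> substrate=0 bound=3 product=3
t=4: arr=1 -> substrate=0 bound=3 product=4
t=5: arr=3 -> substrate=1 bound=3 product=6
t=6: arr=0 -> substrate=0 bound=3 product=7
t=7: arr=2 -> substrate=0 bound=3 product=9
t=8: arr=2 -> substrate=1 bound=3 product=10
t=9: arr=1 -> substrate=0 bound=3 product=12
t=10: arr=2 -> substrate=1 bound=3 product=13
t=11: arr=0 -> substrate=0 bound=2 product=15

Answer: 1 3 3 3 3 3 3 3 3 3 3 2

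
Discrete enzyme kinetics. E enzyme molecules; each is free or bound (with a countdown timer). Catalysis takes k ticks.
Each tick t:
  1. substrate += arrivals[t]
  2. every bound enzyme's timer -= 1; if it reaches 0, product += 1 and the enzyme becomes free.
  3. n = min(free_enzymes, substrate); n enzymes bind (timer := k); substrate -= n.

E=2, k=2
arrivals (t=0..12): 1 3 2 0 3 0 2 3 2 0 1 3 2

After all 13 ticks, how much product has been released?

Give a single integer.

t=0: arr=1 -> substrate=0 bound=1 product=0
t=1: arr=3 -> substrate=2 bound=2 product=0
t=2: arr=2 -> substrate=3 bound=2 product=1
t=3: arr=0 -> substrate=2 bound=2 product=2
t=4: arr=3 -> substrate=4 bound=2 product=3
t=5: arr=0 -> substrate=3 bound=2 product=4
t=6: arr=2 -> substrate=4 bound=2 product=5
t=7: arr=3 -> substrate=6 bound=2 product=6
t=8: arr=2 -> substrate=7 bound=2 product=7
t=9: arr=0 -> substrate=6 bound=2 product=8
t=10: arr=1 -> substrate=6 bound=2 product=9
t=11: arr=3 -> substrate=8 bound=2 product=10
t=12: arr=2 -> substrate=9 bound=2 product=11

Answer: 11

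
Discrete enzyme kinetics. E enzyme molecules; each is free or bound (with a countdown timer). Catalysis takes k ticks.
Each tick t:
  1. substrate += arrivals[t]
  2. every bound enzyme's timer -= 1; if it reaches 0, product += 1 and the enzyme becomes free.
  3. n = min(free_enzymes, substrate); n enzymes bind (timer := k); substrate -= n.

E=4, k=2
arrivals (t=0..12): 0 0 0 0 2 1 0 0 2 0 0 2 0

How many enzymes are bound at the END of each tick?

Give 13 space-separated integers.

Answer: 0 0 0 0 2 3 1 0 2 2 0 2 2

Derivation:
t=0: arr=0 -> substrate=0 bound=0 product=0
t=1: arr=0 -> substrate=0 bound=0 product=0
t=2: arr=0 -> substrate=0 bound=0 product=0
t=3: arr=0 -> substrate=0 bound=0 product=0
t=4: arr=2 -> substrate=0 bound=2 product=0
t=5: arr=1 -> substrate=0 bound=3 product=0
t=6: arr=0 -> substrate=0 bound=1 product=2
t=7: arr=0 -> substrate=0 bound=0 product=3
t=8: arr=2 -> substrate=0 bound=2 product=3
t=9: arr=0 -> substrate=0 bound=2 product=3
t=10: arr=0 -> substrate=0 bound=0 product=5
t=11: arr=2 -> substrate=0 bound=2 product=5
t=12: arr=0 -> substrate=0 bound=2 product=5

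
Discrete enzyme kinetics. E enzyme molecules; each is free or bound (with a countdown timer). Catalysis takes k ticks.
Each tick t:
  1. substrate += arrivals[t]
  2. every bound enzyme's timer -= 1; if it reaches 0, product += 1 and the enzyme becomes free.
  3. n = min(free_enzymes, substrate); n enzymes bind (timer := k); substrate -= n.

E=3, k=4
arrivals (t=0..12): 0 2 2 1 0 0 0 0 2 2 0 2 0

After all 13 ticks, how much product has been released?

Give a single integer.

Answer: 6

Derivation:
t=0: arr=0 -> substrate=0 bound=0 product=0
t=1: arr=2 -> substrate=0 bound=2 product=0
t=2: arr=2 -> substrate=1 bound=3 product=0
t=3: arr=1 -> substrate=2 bound=3 product=0
t=4: arr=0 -> substrate=2 bound=3 product=0
t=5: arr=0 -> substrate=0 bound=3 product=2
t=6: arr=0 -> substrate=0 bound=2 product=3
t=7: arr=0 -> substrate=0 bound=2 product=3
t=8: arr=2 -> substrate=1 bound=3 product=3
t=9: arr=2 -> substrate=1 bound=3 product=5
t=10: arr=0 -> substrate=1 bound=3 product=5
t=11: arr=2 -> substrate=3 bound=3 product=5
t=12: arr=0 -> substrate=2 bound=3 product=6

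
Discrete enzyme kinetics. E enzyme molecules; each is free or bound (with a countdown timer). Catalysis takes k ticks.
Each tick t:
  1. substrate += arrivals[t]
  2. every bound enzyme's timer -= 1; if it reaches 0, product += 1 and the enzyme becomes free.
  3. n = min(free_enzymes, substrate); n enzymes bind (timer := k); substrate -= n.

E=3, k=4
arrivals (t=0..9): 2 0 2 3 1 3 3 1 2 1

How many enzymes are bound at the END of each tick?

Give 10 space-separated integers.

t=0: arr=2 -> substrate=0 bound=2 product=0
t=1: arr=0 -> substrate=0 bound=2 product=0
t=2: arr=2 -> substrate=1 bound=3 product=0
t=3: arr=3 -> substrate=4 bound=3 product=0
t=4: arr=1 -> substrate=3 bound=3 product=2
t=5: arr=3 -> substrate=6 bound=3 product=2
t=6: arr=3 -> substrate=8 bound=3 product=3
t=7: arr=1 -> substrate=9 bound=3 product=3
t=8: arr=2 -> substrate=9 bound=3 product=5
t=9: arr=1 -> substrate=10 bound=3 product=5

Answer: 2 2 3 3 3 3 3 3 3 3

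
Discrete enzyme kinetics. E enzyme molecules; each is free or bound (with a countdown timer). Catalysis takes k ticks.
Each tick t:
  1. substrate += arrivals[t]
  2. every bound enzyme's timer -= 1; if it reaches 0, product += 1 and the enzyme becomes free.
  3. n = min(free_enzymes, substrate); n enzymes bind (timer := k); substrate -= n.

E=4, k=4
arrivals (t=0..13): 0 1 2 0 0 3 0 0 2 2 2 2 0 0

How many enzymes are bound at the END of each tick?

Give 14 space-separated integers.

Answer: 0 1 3 3 3 4 3 3 4 4 4 4 4 4

Derivation:
t=0: arr=0 -> substrate=0 bound=0 product=0
t=1: arr=1 -> substrate=0 bound=1 product=0
t=2: arr=2 -> substrate=0 bound=3 product=0
t=3: arr=0 -> substrate=0 bound=3 product=0
t=4: arr=0 -> substrate=0 bound=3 product=0
t=5: arr=3 -> substrate=1 bound=4 product=1
t=6: arr=0 -> substrate=0 bound=3 product=3
t=7: arr=0 -> substrate=0 bound=3 product=3
t=8: arr=2 -> substrate=1 bound=4 product=3
t=9: arr=2 -> substrate=1 bound=4 product=5
t=10: arr=2 -> substrate=2 bound=4 product=6
t=11: arr=2 -> substrate=4 bound=4 product=6
t=12: arr=0 -> substrate=3 bound=4 product=7
t=13: arr=0 -> substrate=1 bound=4 product=9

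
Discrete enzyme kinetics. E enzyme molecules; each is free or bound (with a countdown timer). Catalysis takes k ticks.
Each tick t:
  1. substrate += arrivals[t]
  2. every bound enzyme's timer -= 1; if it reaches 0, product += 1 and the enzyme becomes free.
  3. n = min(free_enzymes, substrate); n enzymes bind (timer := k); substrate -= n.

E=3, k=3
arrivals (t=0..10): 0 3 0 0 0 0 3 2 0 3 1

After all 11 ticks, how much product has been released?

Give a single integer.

Answer: 6

Derivation:
t=0: arr=0 -> substrate=0 bound=0 product=0
t=1: arr=3 -> substrate=0 bound=3 product=0
t=2: arr=0 -> substrate=0 bound=3 product=0
t=3: arr=0 -> substrate=0 bound=3 product=0
t=4: arr=0 -> substrate=0 bound=0 product=3
t=5: arr=0 -> substrate=0 bound=0 product=3
t=6: arr=3 -> substrate=0 bound=3 product=3
t=7: arr=2 -> substrate=2 bound=3 product=3
t=8: arr=0 -> substrate=2 bound=3 product=3
t=9: arr=3 -> substrate=2 bound=3 product=6
t=10: arr=1 -> substrate=3 bound=3 product=6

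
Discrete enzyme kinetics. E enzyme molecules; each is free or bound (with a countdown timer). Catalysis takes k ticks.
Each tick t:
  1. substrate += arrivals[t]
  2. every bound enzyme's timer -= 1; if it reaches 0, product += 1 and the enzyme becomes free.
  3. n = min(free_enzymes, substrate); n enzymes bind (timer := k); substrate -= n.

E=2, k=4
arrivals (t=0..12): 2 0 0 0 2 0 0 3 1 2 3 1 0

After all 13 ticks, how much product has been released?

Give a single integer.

t=0: arr=2 -> substrate=0 bound=2 product=0
t=1: arr=0 -> substrate=0 bound=2 product=0
t=2: arr=0 -> substrate=0 bound=2 product=0
t=3: arr=0 -> substrate=0 bound=2 product=0
t=4: arr=2 -> substrate=0 bound=2 product=2
t=5: arr=0 -> substrate=0 bound=2 product=2
t=6: arr=0 -> substrate=0 bound=2 product=2
t=7: arr=3 -> substrate=3 bound=2 product=2
t=8: arr=1 -> substrate=2 bound=2 product=4
t=9: arr=2 -> substrate=4 bound=2 product=4
t=10: arr=3 -> substrate=7 bound=2 product=4
t=11: arr=1 -> substrate=8 bound=2 product=4
t=12: arr=0 -> substrate=6 bound=2 product=6

Answer: 6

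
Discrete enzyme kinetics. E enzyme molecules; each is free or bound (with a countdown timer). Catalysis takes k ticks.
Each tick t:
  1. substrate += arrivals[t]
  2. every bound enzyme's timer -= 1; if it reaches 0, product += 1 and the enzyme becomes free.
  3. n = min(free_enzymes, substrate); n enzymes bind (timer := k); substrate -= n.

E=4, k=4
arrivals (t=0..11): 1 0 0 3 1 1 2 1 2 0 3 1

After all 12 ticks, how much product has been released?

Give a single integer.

t=0: arr=1 -> substrate=0 bound=1 product=0
t=1: arr=0 -> substrate=0 bound=1 product=0
t=2: arr=0 -> substrate=0 bound=1 product=0
t=3: arr=3 -> substrate=0 bound=4 product=0
t=4: arr=1 -> substrate=0 bound=4 product=1
t=5: arr=1 -> substrate=1 bound=4 product=1
t=6: arr=2 -> substrate=3 bound=4 product=1
t=7: arr=1 -> substrate=1 bound=4 product=4
t=8: arr=2 -> substrate=2 bound=4 product=5
t=9: arr=0 -> substrate=2 bound=4 product=5
t=10: arr=3 -> substrate=5 bound=4 product=5
t=11: arr=1 -> substrate=3 bound=4 product=8

Answer: 8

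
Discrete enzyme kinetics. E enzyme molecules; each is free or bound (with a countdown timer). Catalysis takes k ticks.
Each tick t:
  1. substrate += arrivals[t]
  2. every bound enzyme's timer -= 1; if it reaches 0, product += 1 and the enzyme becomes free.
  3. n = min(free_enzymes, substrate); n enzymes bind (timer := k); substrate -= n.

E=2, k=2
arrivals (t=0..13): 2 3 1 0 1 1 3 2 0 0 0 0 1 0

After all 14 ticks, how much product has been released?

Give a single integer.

Answer: 12

Derivation:
t=0: arr=2 -> substrate=0 bound=2 product=0
t=1: arr=3 -> substrate=3 bound=2 product=0
t=2: arr=1 -> substrate=2 bound=2 product=2
t=3: arr=0 -> substrate=2 bound=2 product=2
t=4: arr=1 -> substrate=1 bound=2 product=4
t=5: arr=1 -> substrate=2 bound=2 product=4
t=6: arr=3 -> substrate=3 bound=2 product=6
t=7: arr=2 -> substrate=5 bound=2 product=6
t=8: arr=0 -> substrate=3 bound=2 product=8
t=9: arr=0 -> substrate=3 bound=2 product=8
t=10: arr=0 -> substrate=1 bound=2 product=10
t=11: arr=0 -> substrate=1 bound=2 product=10
t=12: arr=1 -> substrate=0 bound=2 product=12
t=13: arr=0 -> substrate=0 bound=2 product=12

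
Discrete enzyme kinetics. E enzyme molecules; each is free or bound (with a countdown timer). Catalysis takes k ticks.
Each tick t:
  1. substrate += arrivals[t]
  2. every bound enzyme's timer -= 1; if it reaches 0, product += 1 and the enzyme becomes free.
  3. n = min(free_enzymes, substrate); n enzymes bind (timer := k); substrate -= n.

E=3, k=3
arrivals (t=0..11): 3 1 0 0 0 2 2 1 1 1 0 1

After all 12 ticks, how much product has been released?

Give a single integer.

t=0: arr=3 -> substrate=0 bound=3 product=0
t=1: arr=1 -> substrate=1 bound=3 product=0
t=2: arr=0 -> substrate=1 bound=3 product=0
t=3: arr=0 -> substrate=0 bound=1 product=3
t=4: arr=0 -> substrate=0 bound=1 product=3
t=5: arr=2 -> substrate=0 bound=3 product=3
t=6: arr=2 -> substrate=1 bound=3 product=4
t=7: arr=1 -> substrate=2 bound=3 product=4
t=8: arr=1 -> substrate=1 bound=3 product=6
t=9: arr=1 -> substrate=1 bound=3 product=7
t=10: arr=0 -> substrate=1 bound=3 product=7
t=11: arr=1 -> substrate=0 bound=3 product=9

Answer: 9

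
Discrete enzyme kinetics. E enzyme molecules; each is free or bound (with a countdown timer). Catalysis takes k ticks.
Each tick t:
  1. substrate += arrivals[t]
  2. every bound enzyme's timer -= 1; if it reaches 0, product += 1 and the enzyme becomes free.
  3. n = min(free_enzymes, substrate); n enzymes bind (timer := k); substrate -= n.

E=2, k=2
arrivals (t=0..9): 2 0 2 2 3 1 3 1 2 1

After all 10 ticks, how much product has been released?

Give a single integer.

t=0: arr=2 -> substrate=0 bound=2 product=0
t=1: arr=0 -> substrate=0 bound=2 product=0
t=2: arr=2 -> substrate=0 bound=2 product=2
t=3: arr=2 -> substrate=2 bound=2 product=2
t=4: arr=3 -> substrate=3 bound=2 product=4
t=5: arr=1 -> substrate=4 bound=2 product=4
t=6: arr=3 -> substrate=5 bound=2 product=6
t=7: arr=1 -> substrate=6 bound=2 product=6
t=8: arr=2 -> substrate=6 bound=2 product=8
t=9: arr=1 -> substrate=7 bound=2 product=8

Answer: 8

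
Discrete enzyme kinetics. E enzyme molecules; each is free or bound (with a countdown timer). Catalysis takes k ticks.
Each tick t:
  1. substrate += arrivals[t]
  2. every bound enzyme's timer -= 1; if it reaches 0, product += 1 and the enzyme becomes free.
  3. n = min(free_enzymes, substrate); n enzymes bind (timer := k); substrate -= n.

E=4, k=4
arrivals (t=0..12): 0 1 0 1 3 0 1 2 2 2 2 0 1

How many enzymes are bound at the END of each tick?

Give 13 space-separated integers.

t=0: arr=0 -> substrate=0 bound=0 product=0
t=1: arr=1 -> substrate=0 bound=1 product=0
t=2: arr=0 -> substrate=0 bound=1 product=0
t=3: arr=1 -> substrate=0 bound=2 product=0
t=4: arr=3 -> substrate=1 bound=4 product=0
t=5: arr=0 -> substrate=0 bound=4 product=1
t=6: arr=1 -> substrate=1 bound=4 product=1
t=7: arr=2 -> substrate=2 bound=4 product=2
t=8: arr=2 -> substrate=2 bound=4 product=4
t=9: arr=2 -> substrate=3 bound=4 product=5
t=10: arr=2 -> substrate=5 bound=4 product=5
t=11: arr=0 -> substrate=4 bound=4 product=6
t=12: arr=1 -> substrate=3 bound=4 product=8

Answer: 0 1 1 2 4 4 4 4 4 4 4 4 4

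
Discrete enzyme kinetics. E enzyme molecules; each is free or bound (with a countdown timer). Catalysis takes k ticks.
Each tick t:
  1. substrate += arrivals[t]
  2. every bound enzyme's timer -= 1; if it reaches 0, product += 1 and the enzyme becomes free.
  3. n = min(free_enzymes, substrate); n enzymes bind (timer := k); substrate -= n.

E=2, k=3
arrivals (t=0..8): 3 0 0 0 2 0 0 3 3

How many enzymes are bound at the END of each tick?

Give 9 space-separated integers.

Answer: 2 2 2 1 2 2 2 2 2

Derivation:
t=0: arr=3 -> substrate=1 bound=2 product=0
t=1: arr=0 -> substrate=1 bound=2 product=0
t=2: arr=0 -> substrate=1 bound=2 product=0
t=3: arr=0 -> substrate=0 bound=1 product=2
t=4: arr=2 -> substrate=1 bound=2 product=2
t=5: arr=0 -> substrate=1 bound=2 product=2
t=6: arr=0 -> substrate=0 bound=2 product=3
t=7: arr=3 -> substrate=2 bound=2 product=4
t=8: arr=3 -> substrate=5 bound=2 product=4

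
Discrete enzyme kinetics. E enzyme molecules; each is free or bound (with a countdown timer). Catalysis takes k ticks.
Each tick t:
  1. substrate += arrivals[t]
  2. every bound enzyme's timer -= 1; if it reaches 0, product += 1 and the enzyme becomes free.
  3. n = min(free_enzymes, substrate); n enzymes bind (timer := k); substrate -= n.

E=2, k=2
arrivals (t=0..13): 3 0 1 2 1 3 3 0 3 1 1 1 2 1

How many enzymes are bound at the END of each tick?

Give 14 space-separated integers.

Answer: 2 2 2 2 2 2 2 2 2 2 2 2 2 2

Derivation:
t=0: arr=3 -> substrate=1 bound=2 product=0
t=1: arr=0 -> substrate=1 bound=2 product=0
t=2: arr=1 -> substrate=0 bound=2 product=2
t=3: arr=2 -> substrate=2 bound=2 product=2
t=4: arr=1 -> substrate=1 bound=2 product=4
t=5: arr=3 -> substrate=4 bound=2 product=4
t=6: arr=3 -> substrate=5 bound=2 product=6
t=7: arr=0 -> substrate=5 bound=2 product=6
t=8: arr=3 -> substrate=6 bound=2 product=8
t=9: arr=1 -> substrate=7 bound=2 product=8
t=10: arr=1 -> substrate=6 bound=2 product=10
t=11: arr=1 -> substrate=7 bound=2 product=10
t=12: arr=2 -> substrate=7 bound=2 product=12
t=13: arr=1 -> substrate=8 bound=2 product=12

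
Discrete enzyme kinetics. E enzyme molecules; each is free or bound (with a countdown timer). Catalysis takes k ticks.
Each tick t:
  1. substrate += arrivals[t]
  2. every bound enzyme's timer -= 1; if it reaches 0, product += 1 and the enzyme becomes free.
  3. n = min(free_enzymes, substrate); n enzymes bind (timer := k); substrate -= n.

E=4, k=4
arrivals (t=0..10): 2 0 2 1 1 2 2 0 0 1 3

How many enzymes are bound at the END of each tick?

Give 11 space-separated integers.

Answer: 2 2 4 4 4 4 4 4 4 4 4

Derivation:
t=0: arr=2 -> substrate=0 bound=2 product=0
t=1: arr=0 -> substrate=0 bound=2 product=0
t=2: arr=2 -> substrate=0 bound=4 product=0
t=3: arr=1 -> substrate=1 bound=4 product=0
t=4: arr=1 -> substrate=0 bound=4 product=2
t=5: arr=2 -> substrate=2 bound=4 product=2
t=6: arr=2 -> substrate=2 bound=4 product=4
t=7: arr=0 -> substrate=2 bound=4 product=4
t=8: arr=0 -> substrate=0 bound=4 product=6
t=9: arr=1 -> substrate=1 bound=4 product=6
t=10: arr=3 -> substrate=2 bound=4 product=8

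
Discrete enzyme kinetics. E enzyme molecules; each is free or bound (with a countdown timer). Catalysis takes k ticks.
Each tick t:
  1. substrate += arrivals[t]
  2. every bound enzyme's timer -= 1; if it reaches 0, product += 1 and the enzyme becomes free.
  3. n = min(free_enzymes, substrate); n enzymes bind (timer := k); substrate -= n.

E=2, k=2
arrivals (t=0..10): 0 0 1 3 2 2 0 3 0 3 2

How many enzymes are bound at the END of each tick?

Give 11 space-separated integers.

t=0: arr=0 -> substrate=0 bound=0 product=0
t=1: arr=0 -> substrate=0 bound=0 product=0
t=2: arr=1 -> substrate=0 bound=1 product=0
t=3: arr=3 -> substrate=2 bound=2 product=0
t=4: arr=2 -> substrate=3 bound=2 product=1
t=5: arr=2 -> substrate=4 bound=2 product=2
t=6: arr=0 -> substrate=3 bound=2 product=3
t=7: arr=3 -> substrate=5 bound=2 product=4
t=8: arr=0 -> substrate=4 bound=2 product=5
t=9: arr=3 -> substrate=6 bound=2 product=6
t=10: arr=2 -> substrate=7 bound=2 product=7

Answer: 0 0 1 2 2 2 2 2 2 2 2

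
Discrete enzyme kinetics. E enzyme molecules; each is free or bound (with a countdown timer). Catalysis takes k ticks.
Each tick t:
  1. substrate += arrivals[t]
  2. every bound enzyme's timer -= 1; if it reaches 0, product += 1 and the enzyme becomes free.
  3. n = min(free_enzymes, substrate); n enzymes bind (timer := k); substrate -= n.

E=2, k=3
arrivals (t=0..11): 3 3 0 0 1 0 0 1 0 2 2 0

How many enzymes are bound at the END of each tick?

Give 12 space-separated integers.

Answer: 2 2 2 2 2 2 2 2 2 2 2 2

Derivation:
t=0: arr=3 -> substrate=1 bound=2 product=0
t=1: arr=3 -> substrate=4 bound=2 product=0
t=2: arr=0 -> substrate=4 bound=2 product=0
t=3: arr=0 -> substrate=2 bound=2 product=2
t=4: arr=1 -> substrate=3 bound=2 product=2
t=5: arr=0 -> substrate=3 bound=2 product=2
t=6: arr=0 -> substrate=1 bound=2 product=4
t=7: arr=1 -> substrate=2 bound=2 product=4
t=8: arr=0 -> substrate=2 bound=2 product=4
t=9: arr=2 -> substrate=2 bound=2 product=6
t=10: arr=2 -> substrate=4 bound=2 product=6
t=11: arr=0 -> substrate=4 bound=2 product=6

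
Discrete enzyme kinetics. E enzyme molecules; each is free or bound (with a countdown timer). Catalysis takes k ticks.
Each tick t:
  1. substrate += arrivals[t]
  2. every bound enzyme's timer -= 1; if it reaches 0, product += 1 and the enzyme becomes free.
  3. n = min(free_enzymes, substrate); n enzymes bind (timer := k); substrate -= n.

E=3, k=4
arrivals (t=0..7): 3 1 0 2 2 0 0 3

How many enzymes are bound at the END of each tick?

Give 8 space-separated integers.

t=0: arr=3 -> substrate=0 bound=3 product=0
t=1: arr=1 -> substrate=1 bound=3 product=0
t=2: arr=0 -> substrate=1 bound=3 product=0
t=3: arr=2 -> substrate=3 bound=3 product=0
t=4: arr=2 -> substrate=2 bound=3 product=3
t=5: arr=0 -> substrate=2 bound=3 product=3
t=6: arr=0 -> substrate=2 bound=3 product=3
t=7: arr=3 -> substrate=5 bound=3 product=3

Answer: 3 3 3 3 3 3 3 3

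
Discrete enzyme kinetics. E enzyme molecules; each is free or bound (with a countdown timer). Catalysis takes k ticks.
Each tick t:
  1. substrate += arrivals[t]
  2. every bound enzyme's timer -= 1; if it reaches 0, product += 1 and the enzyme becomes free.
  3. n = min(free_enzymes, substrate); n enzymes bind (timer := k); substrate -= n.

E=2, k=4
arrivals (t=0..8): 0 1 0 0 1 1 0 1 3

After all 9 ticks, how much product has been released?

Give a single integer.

t=0: arr=0 -> substrate=0 bound=0 product=0
t=1: arr=1 -> substrate=0 bound=1 product=0
t=2: arr=0 -> substrate=0 bound=1 product=0
t=3: arr=0 -> substrate=0 bound=1 product=0
t=4: arr=1 -> substrate=0 bound=2 product=0
t=5: arr=1 -> substrate=0 bound=2 product=1
t=6: arr=0 -> substrate=0 bound=2 product=1
t=7: arr=1 -> substrate=1 bound=2 product=1
t=8: arr=3 -> substrate=3 bound=2 product=2

Answer: 2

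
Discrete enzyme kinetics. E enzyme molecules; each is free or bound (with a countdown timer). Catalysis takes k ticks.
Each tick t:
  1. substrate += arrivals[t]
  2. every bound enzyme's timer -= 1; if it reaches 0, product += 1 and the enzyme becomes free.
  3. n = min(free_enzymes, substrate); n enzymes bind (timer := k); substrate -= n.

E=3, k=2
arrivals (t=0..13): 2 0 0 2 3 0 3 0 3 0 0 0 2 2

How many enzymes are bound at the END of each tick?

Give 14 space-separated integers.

t=0: arr=2 -> substrate=0 bound=2 product=0
t=1: arr=0 -> substrate=0 bound=2 product=0
t=2: arr=0 -> substrate=0 bound=0 product=2
t=3: arr=2 -> substrate=0 bound=2 product=2
t=4: arr=3 -> substrate=2 bound=3 product=2
t=5: arr=0 -> substrate=0 bound=3 product=4
t=6: arr=3 -> substrate=2 bound=3 product=5
t=7: arr=0 -> substrate=0 bound=3 product=7
t=8: arr=3 -> substrate=2 bound=3 product=8
t=9: arr=0 -> substrate=0 bound=3 product=10
t=10: arr=0 -> substrate=0 bound=2 product=11
t=11: arr=0 -> substrate=0 bound=0 product=13
t=12: arr=2 -> substrate=0 bound=2 product=13
t=13: arr=2 -> substrate=1 bound=3 product=13

Answer: 2 2 0 2 3 3 3 3 3 3 2 0 2 3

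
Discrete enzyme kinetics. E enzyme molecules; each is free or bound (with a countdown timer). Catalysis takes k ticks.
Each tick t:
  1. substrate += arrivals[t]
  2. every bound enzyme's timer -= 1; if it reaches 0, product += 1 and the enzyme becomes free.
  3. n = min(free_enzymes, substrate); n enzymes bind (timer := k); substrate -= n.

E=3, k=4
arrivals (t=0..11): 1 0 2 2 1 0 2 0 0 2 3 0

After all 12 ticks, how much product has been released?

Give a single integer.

t=0: arr=1 -> substrate=0 bound=1 product=0
t=1: arr=0 -> substrate=0 bound=1 product=0
t=2: arr=2 -> substrate=0 bound=3 product=0
t=3: arr=2 -> substrate=2 bound=3 product=0
t=4: arr=1 -> substrate=2 bound=3 product=1
t=5: arr=0 -> substrate=2 bound=3 product=1
t=6: arr=2 -> substrate=2 bound=3 product=3
t=7: arr=0 -> substrate=2 bound=3 product=3
t=8: arr=0 -> substrate=1 bound=3 product=4
t=9: arr=2 -> substrate=3 bound=3 product=4
t=10: arr=3 -> substrate=4 bound=3 product=6
t=11: arr=0 -> substrate=4 bound=3 product=6

Answer: 6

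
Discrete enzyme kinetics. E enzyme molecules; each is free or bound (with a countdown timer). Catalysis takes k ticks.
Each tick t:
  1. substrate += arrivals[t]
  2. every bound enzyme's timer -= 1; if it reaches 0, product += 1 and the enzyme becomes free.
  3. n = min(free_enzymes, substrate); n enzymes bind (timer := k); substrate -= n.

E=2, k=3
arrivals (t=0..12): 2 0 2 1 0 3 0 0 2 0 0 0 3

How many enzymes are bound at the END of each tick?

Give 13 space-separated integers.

Answer: 2 2 2 2 2 2 2 2 2 2 2 2 2

Derivation:
t=0: arr=2 -> substrate=0 bound=2 product=0
t=1: arr=0 -> substrate=0 bound=2 product=0
t=2: arr=2 -> substrate=2 bound=2 product=0
t=3: arr=1 -> substrate=1 bound=2 product=2
t=4: arr=0 -> substrate=1 bound=2 product=2
t=5: arr=3 -> substrate=4 bound=2 product=2
t=6: arr=0 -> substrate=2 bound=2 product=4
t=7: arr=0 -> substrate=2 bound=2 product=4
t=8: arr=2 -> substrate=4 bound=2 product=4
t=9: arr=0 -> substrate=2 bound=2 product=6
t=10: arr=0 -> substrate=2 bound=2 product=6
t=11: arr=0 -> substrate=2 bound=2 product=6
t=12: arr=3 -> substrate=3 bound=2 product=8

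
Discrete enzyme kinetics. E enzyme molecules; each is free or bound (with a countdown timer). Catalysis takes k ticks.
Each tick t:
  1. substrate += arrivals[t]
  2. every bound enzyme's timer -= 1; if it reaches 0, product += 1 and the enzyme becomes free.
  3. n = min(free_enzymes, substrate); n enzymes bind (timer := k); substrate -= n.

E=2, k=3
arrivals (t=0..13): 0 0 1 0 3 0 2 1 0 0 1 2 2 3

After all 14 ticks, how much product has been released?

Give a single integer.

t=0: arr=0 -> substrate=0 bound=0 product=0
t=1: arr=0 -> substrate=0 bound=0 product=0
t=2: arr=1 -> substrate=0 bound=1 product=0
t=3: arr=0 -> substrate=0 bound=1 product=0
t=4: arr=3 -> substrate=2 bound=2 product=0
t=5: arr=0 -> substrate=1 bound=2 product=1
t=6: arr=2 -> substrate=3 bound=2 product=1
t=7: arr=1 -> substrate=3 bound=2 product=2
t=8: arr=0 -> substrate=2 bound=2 product=3
t=9: arr=0 -> substrate=2 bound=2 product=3
t=10: arr=1 -> substrate=2 bound=2 product=4
t=11: arr=2 -> substrate=3 bound=2 product=5
t=12: arr=2 -> substrate=5 bound=2 product=5
t=13: arr=3 -> substrate=7 bound=2 product=6

Answer: 6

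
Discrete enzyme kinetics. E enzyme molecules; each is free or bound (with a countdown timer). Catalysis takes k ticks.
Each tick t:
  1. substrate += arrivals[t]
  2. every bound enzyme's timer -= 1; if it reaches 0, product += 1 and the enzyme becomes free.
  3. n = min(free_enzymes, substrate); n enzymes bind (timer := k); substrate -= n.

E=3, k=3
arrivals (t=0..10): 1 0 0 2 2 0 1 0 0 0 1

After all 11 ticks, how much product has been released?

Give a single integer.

Answer: 6

Derivation:
t=0: arr=1 -> substrate=0 bound=1 product=0
t=1: arr=0 -> substrate=0 bound=1 product=0
t=2: arr=0 -> substrate=0 bound=1 product=0
t=3: arr=2 -> substrate=0 bound=2 product=1
t=4: arr=2 -> substrate=1 bound=3 product=1
t=5: arr=0 -> substrate=1 bound=3 product=1
t=6: arr=1 -> substrate=0 bound=3 product=3
t=7: arr=0 -> substrate=0 bound=2 product=4
t=8: arr=0 -> substrate=0 bound=2 product=4
t=9: arr=0 -> substrate=0 bound=0 product=6
t=10: arr=1 -> substrate=0 bound=1 product=6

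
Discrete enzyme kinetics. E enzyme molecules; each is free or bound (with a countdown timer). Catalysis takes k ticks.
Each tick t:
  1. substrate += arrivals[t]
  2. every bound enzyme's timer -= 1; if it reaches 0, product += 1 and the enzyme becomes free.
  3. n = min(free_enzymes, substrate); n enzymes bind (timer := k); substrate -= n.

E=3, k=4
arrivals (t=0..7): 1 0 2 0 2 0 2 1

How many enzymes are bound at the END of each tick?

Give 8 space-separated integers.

Answer: 1 1 3 3 3 3 3 3

Derivation:
t=0: arr=1 -> substrate=0 bound=1 product=0
t=1: arr=0 -> substrate=0 bound=1 product=0
t=2: arr=2 -> substrate=0 bound=3 product=0
t=3: arr=0 -> substrate=0 bound=3 product=0
t=4: arr=2 -> substrate=1 bound=3 product=1
t=5: arr=0 -> substrate=1 bound=3 product=1
t=6: arr=2 -> substrate=1 bound=3 product=3
t=7: arr=1 -> substrate=2 bound=3 product=3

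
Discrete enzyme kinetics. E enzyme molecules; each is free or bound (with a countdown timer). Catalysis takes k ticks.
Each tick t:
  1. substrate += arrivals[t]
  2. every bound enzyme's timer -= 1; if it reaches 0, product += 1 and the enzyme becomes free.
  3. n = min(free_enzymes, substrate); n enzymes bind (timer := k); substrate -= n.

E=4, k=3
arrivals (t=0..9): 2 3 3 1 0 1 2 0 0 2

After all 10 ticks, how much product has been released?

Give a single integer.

t=0: arr=2 -> substrate=0 bound=2 product=0
t=1: arr=3 -> substrate=1 bound=4 product=0
t=2: arr=3 -> substrate=4 bound=4 product=0
t=3: arr=1 -> substrate=3 bound=4 product=2
t=4: arr=0 -> substrate=1 bound=4 product=4
t=5: arr=1 -> substrate=2 bound=4 product=4
t=6: arr=2 -> substrate=2 bound=4 product=6
t=7: arr=0 -> substrate=0 bound=4 product=8
t=8: arr=0 -> substrate=0 bound=4 product=8
t=9: arr=2 -> substrate=0 bound=4 product=10

Answer: 10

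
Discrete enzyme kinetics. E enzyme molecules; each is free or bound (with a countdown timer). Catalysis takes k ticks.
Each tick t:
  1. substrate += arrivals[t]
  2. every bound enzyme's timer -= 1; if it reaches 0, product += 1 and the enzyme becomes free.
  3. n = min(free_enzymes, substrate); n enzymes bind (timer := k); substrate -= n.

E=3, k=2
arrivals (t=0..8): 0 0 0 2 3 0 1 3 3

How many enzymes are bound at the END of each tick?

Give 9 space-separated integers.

t=0: arr=0 -> substrate=0 bound=0 product=0
t=1: arr=0 -> substrate=0 bound=0 product=0
t=2: arr=0 -> substrate=0 bound=0 product=0
t=3: arr=2 -> substrate=0 bound=2 product=0
t=4: arr=3 -> substrate=2 bound=3 product=0
t=5: arr=0 -> substrate=0 bound=3 product=2
t=6: arr=1 -> substrate=0 bound=3 product=3
t=7: arr=3 -> substrate=1 bound=3 product=5
t=8: arr=3 -> substrate=3 bound=3 product=6

Answer: 0 0 0 2 3 3 3 3 3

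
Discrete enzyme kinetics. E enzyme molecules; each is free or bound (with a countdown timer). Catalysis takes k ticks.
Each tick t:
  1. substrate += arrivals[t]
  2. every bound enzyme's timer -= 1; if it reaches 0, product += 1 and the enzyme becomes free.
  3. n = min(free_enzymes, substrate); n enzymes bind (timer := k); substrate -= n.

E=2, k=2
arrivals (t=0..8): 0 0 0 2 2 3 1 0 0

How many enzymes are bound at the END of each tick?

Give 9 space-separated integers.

t=0: arr=0 -> substrate=0 bound=0 product=0
t=1: arr=0 -> substrate=0 bound=0 product=0
t=2: arr=0 -> substrate=0 bound=0 product=0
t=3: arr=2 -> substrate=0 bound=2 product=0
t=4: arr=2 -> substrate=2 bound=2 product=0
t=5: arr=3 -> substrate=3 bound=2 product=2
t=6: arr=1 -> substrate=4 bound=2 product=2
t=7: arr=0 -> substrate=2 bound=2 product=4
t=8: arr=0 -> substrate=2 bound=2 product=4

Answer: 0 0 0 2 2 2 2 2 2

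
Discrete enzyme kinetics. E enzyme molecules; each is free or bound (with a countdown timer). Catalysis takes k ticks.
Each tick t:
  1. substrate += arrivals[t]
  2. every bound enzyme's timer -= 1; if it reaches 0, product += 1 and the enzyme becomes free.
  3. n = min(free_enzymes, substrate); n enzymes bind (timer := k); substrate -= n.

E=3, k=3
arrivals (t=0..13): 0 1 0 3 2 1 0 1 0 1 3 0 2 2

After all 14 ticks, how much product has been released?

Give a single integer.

t=0: arr=0 -> substrate=0 bound=0 product=0
t=1: arr=1 -> substrate=0 bound=1 product=0
t=2: arr=0 -> substrate=0 bound=1 product=0
t=3: arr=3 -> substrate=1 bound=3 product=0
t=4: arr=2 -> substrate=2 bound=3 product=1
t=5: arr=1 -> substrate=3 bound=3 product=1
t=6: arr=0 -> substrate=1 bound=3 product=3
t=7: arr=1 -> substrate=1 bound=3 product=4
t=8: arr=0 -> substrate=1 bound=3 product=4
t=9: arr=1 -> substrate=0 bound=3 product=6
t=10: arr=3 -> substrate=2 bound=3 product=7
t=11: arr=0 -> substrate=2 bound=3 product=7
t=12: arr=2 -> substrate=2 bound=3 product=9
t=13: arr=2 -> substrate=3 bound=3 product=10

Answer: 10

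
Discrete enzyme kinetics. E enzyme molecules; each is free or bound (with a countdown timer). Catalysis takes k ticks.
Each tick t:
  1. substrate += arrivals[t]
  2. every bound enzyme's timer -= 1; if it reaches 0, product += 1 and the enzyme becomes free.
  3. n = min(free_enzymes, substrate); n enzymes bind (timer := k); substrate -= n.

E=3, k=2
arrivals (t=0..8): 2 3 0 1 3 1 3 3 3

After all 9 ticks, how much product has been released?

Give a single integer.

t=0: arr=2 -> substrate=0 bound=2 product=0
t=1: arr=3 -> substrate=2 bound=3 product=0
t=2: arr=0 -> substrate=0 bound=3 product=2
t=3: arr=1 -> substrate=0 bound=3 product=3
t=4: arr=3 -> substrate=1 bound=3 product=5
t=5: arr=1 -> substrate=1 bound=3 product=6
t=6: arr=3 -> substrate=2 bound=3 product=8
t=7: arr=3 -> substrate=4 bound=3 product=9
t=8: arr=3 -> substrate=5 bound=3 product=11

Answer: 11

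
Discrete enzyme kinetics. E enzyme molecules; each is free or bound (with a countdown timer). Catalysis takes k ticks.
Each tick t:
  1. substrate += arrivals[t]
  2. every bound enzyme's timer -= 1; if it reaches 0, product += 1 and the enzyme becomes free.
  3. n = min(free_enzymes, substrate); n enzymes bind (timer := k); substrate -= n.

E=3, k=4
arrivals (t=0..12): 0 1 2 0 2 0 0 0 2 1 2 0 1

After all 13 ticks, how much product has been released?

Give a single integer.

Answer: 6

Derivation:
t=0: arr=0 -> substrate=0 bound=0 product=0
t=1: arr=1 -> substrate=0 bound=1 product=0
t=2: arr=2 -> substrate=0 bound=3 product=0
t=3: arr=0 -> substrate=0 bound=3 product=0
t=4: arr=2 -> substrate=2 bound=3 product=0
t=5: arr=0 -> substrate=1 bound=3 product=1
t=6: arr=0 -> substrate=0 bound=2 product=3
t=7: arr=0 -> substrate=0 bound=2 product=3
t=8: arr=2 -> substrate=1 bound=3 product=3
t=9: arr=1 -> substrate=1 bound=3 product=4
t=10: arr=2 -> substrate=2 bound=3 product=5
t=11: arr=0 -> substrate=2 bound=3 product=5
t=12: arr=1 -> substrate=2 bound=3 product=6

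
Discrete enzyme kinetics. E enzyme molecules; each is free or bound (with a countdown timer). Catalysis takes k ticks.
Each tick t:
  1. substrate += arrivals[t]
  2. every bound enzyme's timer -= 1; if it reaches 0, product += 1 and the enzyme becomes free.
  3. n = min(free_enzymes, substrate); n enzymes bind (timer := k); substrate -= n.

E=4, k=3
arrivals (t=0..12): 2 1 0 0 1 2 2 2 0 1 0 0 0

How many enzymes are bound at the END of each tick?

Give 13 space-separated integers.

t=0: arr=2 -> substrate=0 bound=2 product=0
t=1: arr=1 -> substrate=0 bound=3 product=0
t=2: arr=0 -> substrate=0 bound=3 product=0
t=3: arr=0 -> substrate=0 bound=1 product=2
t=4: arr=1 -> substrate=0 bound=1 product=3
t=5: arr=2 -> substrate=0 bound=3 product=3
t=6: arr=2 -> substrate=1 bound=4 product=3
t=7: arr=2 -> substrate=2 bound=4 product=4
t=8: arr=0 -> substrate=0 bound=4 product=6
t=9: arr=1 -> substrate=0 bound=4 product=7
t=10: arr=0 -> substrate=0 bound=3 product=8
t=11: arr=0 -> substrate=0 bound=1 product=10
t=12: arr=0 -> substrate=0 bound=0 product=11

Answer: 2 3 3 1 1 3 4 4 4 4 3 1 0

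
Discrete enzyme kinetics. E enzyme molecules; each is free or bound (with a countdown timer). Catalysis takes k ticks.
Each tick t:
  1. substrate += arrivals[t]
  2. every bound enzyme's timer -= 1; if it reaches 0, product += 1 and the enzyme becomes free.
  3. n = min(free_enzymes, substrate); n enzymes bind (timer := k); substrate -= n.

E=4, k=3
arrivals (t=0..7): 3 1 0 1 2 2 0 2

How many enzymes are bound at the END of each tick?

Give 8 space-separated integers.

Answer: 3 4 4 2 3 4 4 4

Derivation:
t=0: arr=3 -> substrate=0 bound=3 product=0
t=1: arr=1 -> substrate=0 bound=4 product=0
t=2: arr=0 -> substrate=0 bound=4 product=0
t=3: arr=1 -> substrate=0 bound=2 product=3
t=4: arr=2 -> substrate=0 bound=3 product=4
t=5: arr=2 -> substrate=1 bound=4 product=4
t=6: arr=0 -> substrate=0 bound=4 product=5
t=7: arr=2 -> substrate=0 bound=4 product=7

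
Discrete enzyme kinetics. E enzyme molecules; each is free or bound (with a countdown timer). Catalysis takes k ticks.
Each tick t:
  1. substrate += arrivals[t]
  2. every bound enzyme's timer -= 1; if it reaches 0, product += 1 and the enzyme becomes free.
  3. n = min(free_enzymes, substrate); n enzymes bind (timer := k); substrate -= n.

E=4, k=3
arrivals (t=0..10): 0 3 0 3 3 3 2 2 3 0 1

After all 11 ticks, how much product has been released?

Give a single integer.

t=0: arr=0 -> substrate=0 bound=0 product=0
t=1: arr=3 -> substrate=0 bound=3 product=0
t=2: arr=0 -> substrate=0 bound=3 product=0
t=3: arr=3 -> substrate=2 bound=4 product=0
t=4: arr=3 -> substrate=2 bound=4 product=3
t=5: arr=3 -> substrate=5 bound=4 product=3
t=6: arr=2 -> substrate=6 bound=4 product=4
t=7: arr=2 -> substrate=5 bound=4 product=7
t=8: arr=3 -> substrate=8 bound=4 product=7
t=9: arr=0 -> substrate=7 bound=4 product=8
t=10: arr=1 -> substrate=5 bound=4 product=11

Answer: 11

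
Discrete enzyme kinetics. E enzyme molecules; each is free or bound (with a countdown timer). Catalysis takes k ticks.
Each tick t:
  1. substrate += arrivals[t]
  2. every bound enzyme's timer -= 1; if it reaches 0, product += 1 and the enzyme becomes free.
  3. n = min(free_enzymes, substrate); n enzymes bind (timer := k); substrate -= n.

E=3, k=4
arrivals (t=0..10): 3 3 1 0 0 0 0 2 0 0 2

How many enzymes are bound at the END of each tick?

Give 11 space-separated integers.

Answer: 3 3 3 3 3 3 3 3 3 3 3

Derivation:
t=0: arr=3 -> substrate=0 bound=3 product=0
t=1: arr=3 -> substrate=3 bound=3 product=0
t=2: arr=1 -> substrate=4 bound=3 product=0
t=3: arr=0 -> substrate=4 bound=3 product=0
t=4: arr=0 -> substrate=1 bound=3 product=3
t=5: arr=0 -> substrate=1 bound=3 product=3
t=6: arr=0 -> substrate=1 bound=3 product=3
t=7: arr=2 -> substrate=3 bound=3 product=3
t=8: arr=0 -> substrate=0 bound=3 product=6
t=9: arr=0 -> substrate=0 bound=3 product=6
t=10: arr=2 -> substrate=2 bound=3 product=6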